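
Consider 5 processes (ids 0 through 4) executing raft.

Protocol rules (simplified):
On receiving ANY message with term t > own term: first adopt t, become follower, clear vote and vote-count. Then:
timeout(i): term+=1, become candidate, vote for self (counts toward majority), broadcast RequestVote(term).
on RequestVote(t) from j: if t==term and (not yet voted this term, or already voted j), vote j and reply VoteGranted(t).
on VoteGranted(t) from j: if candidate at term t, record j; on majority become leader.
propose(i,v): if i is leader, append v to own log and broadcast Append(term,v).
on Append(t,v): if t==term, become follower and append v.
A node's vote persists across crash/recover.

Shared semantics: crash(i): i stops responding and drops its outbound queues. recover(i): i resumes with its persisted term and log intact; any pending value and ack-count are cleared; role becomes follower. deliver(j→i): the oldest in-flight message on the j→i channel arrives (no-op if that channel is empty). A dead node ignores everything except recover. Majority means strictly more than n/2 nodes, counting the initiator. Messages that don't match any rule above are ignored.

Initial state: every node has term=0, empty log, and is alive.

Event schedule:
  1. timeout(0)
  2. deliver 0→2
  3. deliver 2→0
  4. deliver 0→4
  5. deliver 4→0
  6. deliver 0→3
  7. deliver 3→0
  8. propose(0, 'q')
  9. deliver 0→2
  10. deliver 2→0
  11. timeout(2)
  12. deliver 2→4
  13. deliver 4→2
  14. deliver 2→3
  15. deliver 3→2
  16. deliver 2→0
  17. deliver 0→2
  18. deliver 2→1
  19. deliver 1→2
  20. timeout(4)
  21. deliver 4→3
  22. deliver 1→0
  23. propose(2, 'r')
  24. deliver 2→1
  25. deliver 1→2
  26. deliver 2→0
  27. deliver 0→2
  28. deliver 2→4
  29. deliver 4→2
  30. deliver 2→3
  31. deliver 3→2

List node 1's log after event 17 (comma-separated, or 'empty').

empty

[1] timeout(0) → N0(cand t1 [-])
[2] deliver 0→2 → N2(foll t1 [-])
[3] deliver 2→0 → ∅
[4] deliver 0→4 → N4(foll t1 [-])
[5] deliver 4→0 → N0(lead t1 [-])
[6] deliver 0→3 → N3(foll t1 [-])
[7] deliver 3→0 → ∅
[8] propose(0,'q') → N0(lead t1 [q])
[9] deliver 0→2 → N2(foll t1 [q])
[10] deliver 2→0 → ∅
[11] timeout(2) → N2(cand t2 [q])
[12] deliver 2→4 → N4(foll t2 [-])
[13] deliver 4→2 → ∅
[14] deliver 2→3 → N3(foll t2 [-])
[15] deliver 3→2 → N2(lead t2 [q])
[16] deliver 2→0 → N0(foll t2 [q])
[17] deliver 0→2 → ∅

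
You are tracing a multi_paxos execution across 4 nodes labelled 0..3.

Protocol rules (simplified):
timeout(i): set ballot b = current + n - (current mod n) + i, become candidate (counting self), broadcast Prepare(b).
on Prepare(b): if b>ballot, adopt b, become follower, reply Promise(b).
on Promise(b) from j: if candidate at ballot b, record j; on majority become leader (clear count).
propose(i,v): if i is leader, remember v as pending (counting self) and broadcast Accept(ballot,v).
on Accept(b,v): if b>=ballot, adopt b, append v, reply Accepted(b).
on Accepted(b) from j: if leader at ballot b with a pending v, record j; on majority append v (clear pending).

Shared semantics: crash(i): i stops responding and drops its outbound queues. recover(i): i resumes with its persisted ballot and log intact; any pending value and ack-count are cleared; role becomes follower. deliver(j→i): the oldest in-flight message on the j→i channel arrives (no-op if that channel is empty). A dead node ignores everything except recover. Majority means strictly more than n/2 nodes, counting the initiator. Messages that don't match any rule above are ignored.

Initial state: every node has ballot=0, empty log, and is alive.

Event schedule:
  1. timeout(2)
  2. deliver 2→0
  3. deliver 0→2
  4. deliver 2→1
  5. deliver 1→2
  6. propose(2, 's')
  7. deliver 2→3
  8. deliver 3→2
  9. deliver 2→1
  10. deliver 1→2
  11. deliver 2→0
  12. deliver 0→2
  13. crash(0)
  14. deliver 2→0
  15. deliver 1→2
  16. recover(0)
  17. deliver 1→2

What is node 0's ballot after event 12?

6

1. timeout(2):  <2:cand b6 ->
2. deliver 2→0:  <0:foll b6 ->
3. deliver 0→2:  nop
4. deliver 2→1:  <1:foll b6 ->
5. deliver 1→2:  <2:lead b6 ->
6. propose(2,'s'):  nop
7. deliver 2→3:  <3:foll b6 ->
8. deliver 3→2:  nop
9. deliver 2→1:  <1:foll b6 s>
10. deliver 1→2:  nop
11. deliver 2→0:  <0:foll b6 s>
12. deliver 0→2:  <2:lead b6 s>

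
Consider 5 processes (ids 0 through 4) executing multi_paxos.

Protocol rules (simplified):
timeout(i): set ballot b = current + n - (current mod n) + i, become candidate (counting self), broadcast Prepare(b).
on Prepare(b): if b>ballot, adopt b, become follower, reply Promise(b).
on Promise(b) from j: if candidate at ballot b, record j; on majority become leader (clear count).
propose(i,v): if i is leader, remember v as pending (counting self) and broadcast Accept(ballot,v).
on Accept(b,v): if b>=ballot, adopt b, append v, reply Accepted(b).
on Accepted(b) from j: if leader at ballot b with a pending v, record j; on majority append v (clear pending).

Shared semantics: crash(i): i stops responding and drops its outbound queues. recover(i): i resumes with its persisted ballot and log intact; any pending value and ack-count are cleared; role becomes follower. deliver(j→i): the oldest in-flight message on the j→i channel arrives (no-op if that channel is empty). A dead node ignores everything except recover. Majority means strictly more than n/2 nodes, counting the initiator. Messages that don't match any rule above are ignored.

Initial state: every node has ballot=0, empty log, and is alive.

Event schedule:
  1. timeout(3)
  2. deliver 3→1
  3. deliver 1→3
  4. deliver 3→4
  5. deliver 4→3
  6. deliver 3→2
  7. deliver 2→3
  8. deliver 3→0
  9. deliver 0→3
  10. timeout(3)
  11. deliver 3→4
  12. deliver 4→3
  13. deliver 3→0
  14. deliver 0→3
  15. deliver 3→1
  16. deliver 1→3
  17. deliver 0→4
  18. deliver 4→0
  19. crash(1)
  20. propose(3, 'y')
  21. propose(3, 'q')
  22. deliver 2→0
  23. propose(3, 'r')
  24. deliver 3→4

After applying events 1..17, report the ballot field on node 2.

[1] timeout(3) → N3(cand b8 [-])
[2] deliver 3→1 → N1(foll b8 [-])
[3] deliver 1→3 → ∅
[4] deliver 3→4 → N4(foll b8 [-])
[5] deliver 4→3 → N3(lead b8 [-])
[6] deliver 3→2 → N2(foll b8 [-])
[7] deliver 2→3 → ∅
[8] deliver 3→0 → N0(foll b8 [-])
[9] deliver 0→3 → ∅
[10] timeout(3) → N3(cand b13 [-])
[11] deliver 3→4 → N4(foll b13 [-])
[12] deliver 4→3 → ∅
[13] deliver 3→0 → N0(foll b13 [-])
[14] deliver 0→3 → N3(lead b13 [-])
[15] deliver 3→1 → N1(foll b13 [-])
[16] deliver 1→3 → ∅
[17] deliver 0→4 → ∅

8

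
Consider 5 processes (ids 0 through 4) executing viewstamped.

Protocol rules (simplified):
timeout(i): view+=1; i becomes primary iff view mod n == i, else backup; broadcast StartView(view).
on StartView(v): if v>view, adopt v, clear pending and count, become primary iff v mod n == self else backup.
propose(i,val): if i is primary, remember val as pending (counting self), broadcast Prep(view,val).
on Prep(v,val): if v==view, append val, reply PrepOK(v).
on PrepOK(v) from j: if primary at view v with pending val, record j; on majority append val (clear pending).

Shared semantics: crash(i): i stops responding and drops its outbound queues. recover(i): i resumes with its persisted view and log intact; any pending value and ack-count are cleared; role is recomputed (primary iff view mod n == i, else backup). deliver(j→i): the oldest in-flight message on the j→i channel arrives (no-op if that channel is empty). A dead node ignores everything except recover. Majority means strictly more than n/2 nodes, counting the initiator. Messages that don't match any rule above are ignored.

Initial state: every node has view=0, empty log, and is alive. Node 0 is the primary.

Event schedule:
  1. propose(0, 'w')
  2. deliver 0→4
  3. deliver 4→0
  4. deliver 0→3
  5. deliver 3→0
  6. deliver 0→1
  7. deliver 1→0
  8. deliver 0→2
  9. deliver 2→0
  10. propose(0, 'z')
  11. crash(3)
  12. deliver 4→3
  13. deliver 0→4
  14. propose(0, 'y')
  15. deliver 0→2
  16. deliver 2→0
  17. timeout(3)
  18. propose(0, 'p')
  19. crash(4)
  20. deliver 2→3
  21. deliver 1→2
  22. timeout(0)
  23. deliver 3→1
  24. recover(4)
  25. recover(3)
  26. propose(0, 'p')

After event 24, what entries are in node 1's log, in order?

step 1 propose(0,'w'): —
step 2 deliver 0→4: 4={back,v=0,log=w}
step 3 deliver 4→0: —
step 4 deliver 0→3: 3={back,v=0,log=w}
step 5 deliver 3→0: 0={prim,v=0,log=w}
step 6 deliver 0→1: 1={back,v=0,log=w}
step 7 deliver 1→0: —
step 8 deliver 0→2: 2={back,v=0,log=w}
step 9 deliver 2→0: —
step 10 propose(0,'z'): —
step 11 crash(3): 3={✗back,v=0,log=w}
step 12 deliver 4→3: —
step 13 deliver 0→4: 4={back,v=0,log=w,z}
step 14 propose(0,'y'): —
step 15 deliver 0→2: 2={back,v=0,log=w,z}
step 16 deliver 2→0: —
step 17 timeout(3): —
step 18 propose(0,'p'): —
step 19 crash(4): 4={✗back,v=0,log=w,z}
step 20 deliver 2→3: —
step 21 deliver 1→2: —
step 22 timeout(0): 0={back,v=1,log=w}
step 23 deliver 3→1: —
step 24 recover(4): 4={back,v=0,log=w,z}

w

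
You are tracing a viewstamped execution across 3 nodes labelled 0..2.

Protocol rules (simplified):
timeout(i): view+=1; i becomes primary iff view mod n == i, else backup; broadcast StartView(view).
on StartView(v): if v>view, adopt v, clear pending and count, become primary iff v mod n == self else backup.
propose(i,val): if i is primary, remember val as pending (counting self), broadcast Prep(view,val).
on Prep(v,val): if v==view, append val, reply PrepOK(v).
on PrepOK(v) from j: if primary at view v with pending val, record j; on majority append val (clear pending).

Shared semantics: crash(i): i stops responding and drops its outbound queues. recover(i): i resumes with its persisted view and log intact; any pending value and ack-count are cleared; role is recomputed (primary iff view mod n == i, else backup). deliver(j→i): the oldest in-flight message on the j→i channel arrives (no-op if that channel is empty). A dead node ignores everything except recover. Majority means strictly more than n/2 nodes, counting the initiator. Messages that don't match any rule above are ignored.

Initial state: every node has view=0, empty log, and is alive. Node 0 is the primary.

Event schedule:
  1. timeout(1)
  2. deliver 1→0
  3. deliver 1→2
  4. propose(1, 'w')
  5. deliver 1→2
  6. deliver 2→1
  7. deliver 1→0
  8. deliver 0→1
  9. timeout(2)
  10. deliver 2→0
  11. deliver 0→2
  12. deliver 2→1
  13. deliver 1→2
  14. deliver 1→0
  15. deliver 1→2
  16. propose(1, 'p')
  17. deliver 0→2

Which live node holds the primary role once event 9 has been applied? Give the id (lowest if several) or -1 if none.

step 1 timeout(1): 1={prim,v=1,log=-}
step 2 deliver 1→0: 0={back,v=1,log=-}
step 3 deliver 1→2: 2={back,v=1,log=-}
step 4 propose(1,'w'): —
step 5 deliver 1→2: 2={back,v=1,log=w}
step 6 deliver 2→1: 1={prim,v=1,log=w}
step 7 deliver 1→0: 0={back,v=1,log=w}
step 8 deliver 0→1: —
step 9 timeout(2): 2={prim,v=2,log=w}

1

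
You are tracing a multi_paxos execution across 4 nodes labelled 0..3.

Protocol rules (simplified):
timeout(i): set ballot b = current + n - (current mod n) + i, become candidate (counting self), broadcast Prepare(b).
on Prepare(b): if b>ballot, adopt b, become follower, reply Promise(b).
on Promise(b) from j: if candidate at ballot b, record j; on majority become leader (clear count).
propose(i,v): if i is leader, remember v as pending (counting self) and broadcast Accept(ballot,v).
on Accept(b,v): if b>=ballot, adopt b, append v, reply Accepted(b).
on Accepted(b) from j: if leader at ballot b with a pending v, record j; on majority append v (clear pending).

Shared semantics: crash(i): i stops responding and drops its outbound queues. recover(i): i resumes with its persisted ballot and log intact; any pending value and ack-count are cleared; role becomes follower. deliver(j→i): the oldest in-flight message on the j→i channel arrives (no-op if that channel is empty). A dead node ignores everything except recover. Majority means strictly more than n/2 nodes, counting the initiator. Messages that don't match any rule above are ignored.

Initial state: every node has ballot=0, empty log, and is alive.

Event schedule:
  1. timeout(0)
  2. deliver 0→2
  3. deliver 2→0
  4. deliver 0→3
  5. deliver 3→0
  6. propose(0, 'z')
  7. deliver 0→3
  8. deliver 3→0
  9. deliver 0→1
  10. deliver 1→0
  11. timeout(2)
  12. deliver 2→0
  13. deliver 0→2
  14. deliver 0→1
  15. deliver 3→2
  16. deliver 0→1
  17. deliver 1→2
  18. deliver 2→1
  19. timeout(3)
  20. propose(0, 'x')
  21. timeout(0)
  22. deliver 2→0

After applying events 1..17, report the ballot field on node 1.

step 1 timeout(0): 0={cand,b=4,log=-}
step 2 deliver 0→2: 2={foll,b=4,log=-}
step 3 deliver 2→0: —
step 4 deliver 0→3: 3={foll,b=4,log=-}
step 5 deliver 3→0: 0={lead,b=4,log=-}
step 6 propose(0,'z'): —
step 7 deliver 0→3: 3={foll,b=4,log=z}
step 8 deliver 3→0: —
step 9 deliver 0→1: 1={foll,b=4,log=-}
step 10 deliver 1→0: —
step 11 timeout(2): 2={cand,b=10,log=-}
step 12 deliver 2→0: 0={foll,b=10,log=-}
step 13 deliver 0→2: —
step 14 deliver 0→1: 1={foll,b=4,log=z}
step 15 deliver 3→2: —
step 16 deliver 0→1: —
step 17 deliver 1→2: —

4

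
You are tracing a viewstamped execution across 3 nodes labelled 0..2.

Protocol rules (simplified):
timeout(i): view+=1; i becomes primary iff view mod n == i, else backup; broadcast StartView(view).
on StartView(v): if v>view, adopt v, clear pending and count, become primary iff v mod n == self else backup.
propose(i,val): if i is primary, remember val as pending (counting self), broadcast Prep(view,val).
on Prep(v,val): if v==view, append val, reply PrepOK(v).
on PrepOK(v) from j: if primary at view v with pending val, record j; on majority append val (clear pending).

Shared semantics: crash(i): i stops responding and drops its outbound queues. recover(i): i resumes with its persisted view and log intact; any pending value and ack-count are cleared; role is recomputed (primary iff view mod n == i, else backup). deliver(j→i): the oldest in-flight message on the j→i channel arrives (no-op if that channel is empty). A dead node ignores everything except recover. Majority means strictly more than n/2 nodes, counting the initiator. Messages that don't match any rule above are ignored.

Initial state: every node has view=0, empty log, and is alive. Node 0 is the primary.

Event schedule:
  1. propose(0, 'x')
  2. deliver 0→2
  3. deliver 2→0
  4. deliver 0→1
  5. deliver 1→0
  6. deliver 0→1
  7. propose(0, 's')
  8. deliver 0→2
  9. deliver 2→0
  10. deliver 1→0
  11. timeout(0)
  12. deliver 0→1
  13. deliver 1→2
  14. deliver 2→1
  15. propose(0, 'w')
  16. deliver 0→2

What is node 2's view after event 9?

0

after 1 — propose(0,'x'): ·
after 2 — deliver 0→2: n2:back/v0/[x]
after 3 — deliver 2→0: n0:prim/v0/[x]
after 4 — deliver 0→1: n1:back/v0/[x]
after 5 — deliver 1→0: ·
after 6 — deliver 0→1: ·
after 7 — propose(0,'s'): ·
after 8 — deliver 0→2: n2:back/v0/[x,s]
after 9 — deliver 2→0: n0:prim/v0/[x,s]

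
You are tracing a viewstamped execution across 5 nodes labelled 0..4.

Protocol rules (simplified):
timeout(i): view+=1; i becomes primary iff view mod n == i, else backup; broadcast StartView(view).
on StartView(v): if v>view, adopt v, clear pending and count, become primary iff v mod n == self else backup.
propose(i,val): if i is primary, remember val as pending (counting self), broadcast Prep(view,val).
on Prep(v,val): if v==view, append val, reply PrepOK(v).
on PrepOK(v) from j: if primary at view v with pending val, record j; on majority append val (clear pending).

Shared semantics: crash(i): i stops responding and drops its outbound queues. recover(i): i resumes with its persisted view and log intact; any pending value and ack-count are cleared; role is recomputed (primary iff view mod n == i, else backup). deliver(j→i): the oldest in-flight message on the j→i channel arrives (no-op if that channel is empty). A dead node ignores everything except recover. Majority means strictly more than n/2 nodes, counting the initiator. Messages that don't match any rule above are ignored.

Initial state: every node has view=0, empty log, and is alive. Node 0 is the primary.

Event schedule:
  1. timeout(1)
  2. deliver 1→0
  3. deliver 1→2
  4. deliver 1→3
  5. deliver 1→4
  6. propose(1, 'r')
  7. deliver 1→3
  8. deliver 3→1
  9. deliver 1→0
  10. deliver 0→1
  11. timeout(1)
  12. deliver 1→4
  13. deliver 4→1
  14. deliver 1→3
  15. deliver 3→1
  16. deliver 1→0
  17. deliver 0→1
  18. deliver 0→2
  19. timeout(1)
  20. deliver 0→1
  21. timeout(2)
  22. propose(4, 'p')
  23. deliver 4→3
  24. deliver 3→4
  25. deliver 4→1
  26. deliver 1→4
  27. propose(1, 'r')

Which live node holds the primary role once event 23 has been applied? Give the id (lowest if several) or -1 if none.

after 1 — timeout(1): n1:prim/v1/[-]
after 2 — deliver 1→0: n0:back/v1/[-]
after 3 — deliver 1→2: n2:back/v1/[-]
after 4 — deliver 1→3: n3:back/v1/[-]
after 5 — deliver 1→4: n4:back/v1/[-]
after 6 — propose(1,'r'): ·
after 7 — deliver 1→3: n3:back/v1/[r]
after 8 — deliver 3→1: ·
after 9 — deliver 1→0: n0:back/v1/[r]
after 10 — deliver 0→1: n1:prim/v1/[r]
after 11 — timeout(1): n1:back/v2/[r]
after 12 — deliver 1→4: n4:back/v1/[r]
after 13 — deliver 4→1: ·
after 14 — deliver 1→3: n3:back/v2/[r]
after 15 — deliver 3→1: ·
after 16 — deliver 1→0: n0:back/v2/[r]
after 17 — deliver 0→1: ·
after 18 — deliver 0→2: ·
after 19 — timeout(1): n1:back/v3/[r]
after 20 — deliver 0→1: ·
after 21 — timeout(2): n2:prim/v2/[-]
after 22 — propose(4,'p'): ·
after 23 — deliver 4→3: ·

2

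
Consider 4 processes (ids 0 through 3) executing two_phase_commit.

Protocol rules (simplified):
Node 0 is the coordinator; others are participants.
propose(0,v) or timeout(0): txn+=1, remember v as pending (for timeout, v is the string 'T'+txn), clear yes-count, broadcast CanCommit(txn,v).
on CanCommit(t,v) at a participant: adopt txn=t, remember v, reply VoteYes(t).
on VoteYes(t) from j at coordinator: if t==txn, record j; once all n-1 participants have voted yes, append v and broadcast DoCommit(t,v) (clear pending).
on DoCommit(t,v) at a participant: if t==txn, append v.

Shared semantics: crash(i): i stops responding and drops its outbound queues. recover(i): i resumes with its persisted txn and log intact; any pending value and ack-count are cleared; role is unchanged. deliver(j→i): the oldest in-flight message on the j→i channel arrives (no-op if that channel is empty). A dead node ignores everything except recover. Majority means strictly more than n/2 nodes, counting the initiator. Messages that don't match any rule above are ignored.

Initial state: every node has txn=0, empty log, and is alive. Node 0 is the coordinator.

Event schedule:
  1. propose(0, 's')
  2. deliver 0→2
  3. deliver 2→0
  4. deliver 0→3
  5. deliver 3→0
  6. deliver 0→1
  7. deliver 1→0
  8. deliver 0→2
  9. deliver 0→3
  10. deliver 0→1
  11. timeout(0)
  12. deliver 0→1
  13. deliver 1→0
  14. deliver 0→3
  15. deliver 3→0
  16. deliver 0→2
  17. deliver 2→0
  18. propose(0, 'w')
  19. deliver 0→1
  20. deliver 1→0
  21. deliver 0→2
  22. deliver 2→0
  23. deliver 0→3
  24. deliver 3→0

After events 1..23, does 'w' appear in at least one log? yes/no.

e1 propose(0,'s'): 0[coor,t=1,-]
e2 deliver 0→2: 2[part,t=1,-]
e3 deliver 2→0: ·
e4 deliver 0→3: 3[part,t=1,-]
e5 deliver 3→0: ·
e6 deliver 0→1: 1[part,t=1,-]
e7 deliver 1→0: 0[coor,t=1,s]
e8 deliver 0→2: 2[part,t=1,s]
e9 deliver 0→3: 3[part,t=1,s]
e10 deliver 0→1: 1[part,t=1,s]
e11 timeout(0): 0[coor,t=2,s]
e12 deliver 0→1: 1[part,t=2,s]
e13 deliver 1→0: ·
e14 deliver 0→3: 3[part,t=2,s]
e15 deliver 3→0: ·
e16 deliver 0→2: 2[part,t=2,s]
e17 deliver 2→0: 0[coor,t=2,s,T2]
e18 propose(0,'w'): 0[coor,t=3,s,T2]
e19 deliver 0→1: 1[part,t=2,s,T2]
e20 deliver 1→0: ·
e21 deliver 0→2: 2[part,t=2,s,T2]
e22 deliver 2→0: ·
e23 deliver 0→3: 3[part,t=2,s,T2]

no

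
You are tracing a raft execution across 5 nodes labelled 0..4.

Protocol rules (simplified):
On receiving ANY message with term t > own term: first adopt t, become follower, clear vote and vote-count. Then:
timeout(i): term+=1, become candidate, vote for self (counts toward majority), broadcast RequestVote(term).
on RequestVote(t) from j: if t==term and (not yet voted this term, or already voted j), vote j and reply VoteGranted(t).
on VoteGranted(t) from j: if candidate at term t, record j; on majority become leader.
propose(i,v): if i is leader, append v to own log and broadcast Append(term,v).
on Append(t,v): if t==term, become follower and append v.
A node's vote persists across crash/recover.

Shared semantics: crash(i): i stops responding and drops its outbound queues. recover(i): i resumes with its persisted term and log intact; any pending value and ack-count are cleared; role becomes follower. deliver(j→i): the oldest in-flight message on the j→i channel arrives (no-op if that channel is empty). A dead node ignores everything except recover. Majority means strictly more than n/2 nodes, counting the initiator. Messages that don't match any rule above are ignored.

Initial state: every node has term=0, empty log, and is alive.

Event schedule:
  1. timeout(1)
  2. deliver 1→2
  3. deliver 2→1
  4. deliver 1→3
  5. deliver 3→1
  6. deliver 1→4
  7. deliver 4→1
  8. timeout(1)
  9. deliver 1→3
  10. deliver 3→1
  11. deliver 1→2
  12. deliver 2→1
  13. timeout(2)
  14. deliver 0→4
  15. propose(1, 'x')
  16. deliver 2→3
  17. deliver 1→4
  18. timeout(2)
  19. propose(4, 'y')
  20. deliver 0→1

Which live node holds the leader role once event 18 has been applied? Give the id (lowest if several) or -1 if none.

after 1 — timeout(1): n1:cand/t1/[-]
after 2 — deliver 1→2: n2:foll/t1/[-]
after 3 — deliver 2→1: ·
after 4 — deliver 1→3: n3:foll/t1/[-]
after 5 — deliver 3→1: n1:lead/t1/[-]
after 6 — deliver 1→4: n4:foll/t1/[-]
after 7 — deliver 4→1: ·
after 8 — timeout(1): n1:cand/t2/[-]
after 9 — deliver 1→3: n3:foll/t2/[-]
after 10 — deliver 3→1: ·
after 11 — deliver 1→2: n2:foll/t2/[-]
after 12 — deliver 2→1: n1:lead/t2/[-]
after 13 — timeout(2): n2:cand/t3/[-]
after 14 — deliver 0→4: ·
after 15 — propose(1,'x'): n1:lead/t2/[x]
after 16 — deliver 2→3: n3:foll/t3/[-]
after 17 — deliver 1→4: n4:foll/t2/[-]
after 18 — timeout(2): n2:cand/t4/[-]

1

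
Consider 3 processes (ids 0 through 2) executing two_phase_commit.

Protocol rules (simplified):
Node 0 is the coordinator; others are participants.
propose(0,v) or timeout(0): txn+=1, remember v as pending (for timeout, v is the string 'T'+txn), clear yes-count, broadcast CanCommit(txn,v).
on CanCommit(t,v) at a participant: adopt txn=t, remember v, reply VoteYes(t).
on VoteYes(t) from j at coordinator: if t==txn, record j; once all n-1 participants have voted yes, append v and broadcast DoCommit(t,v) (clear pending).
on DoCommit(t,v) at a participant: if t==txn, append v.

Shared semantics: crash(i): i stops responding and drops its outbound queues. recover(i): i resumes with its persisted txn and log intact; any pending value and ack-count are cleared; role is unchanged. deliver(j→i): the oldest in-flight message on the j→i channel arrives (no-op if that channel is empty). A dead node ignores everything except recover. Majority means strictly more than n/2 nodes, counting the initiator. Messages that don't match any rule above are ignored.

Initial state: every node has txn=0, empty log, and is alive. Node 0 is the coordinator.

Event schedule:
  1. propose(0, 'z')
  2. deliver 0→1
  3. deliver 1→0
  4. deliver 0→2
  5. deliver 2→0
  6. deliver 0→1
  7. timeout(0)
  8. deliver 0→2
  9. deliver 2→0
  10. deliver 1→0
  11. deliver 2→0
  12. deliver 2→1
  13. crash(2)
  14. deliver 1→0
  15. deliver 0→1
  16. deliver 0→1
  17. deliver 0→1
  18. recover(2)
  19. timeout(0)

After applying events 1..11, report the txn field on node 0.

2

e1 propose(0,'z'): 0[coor,t=1,-]
e2 deliver 0→1: 1[part,t=1,-]
e3 deliver 1→0: ·
e4 deliver 0→2: 2[part,t=1,-]
e5 deliver 2→0: 0[coor,t=1,z]
e6 deliver 0→1: 1[part,t=1,z]
e7 timeout(0): 0[coor,t=2,z]
e8 deliver 0→2: 2[part,t=1,z]
e9 deliver 2→0: ·
e10 deliver 1→0: ·
e11 deliver 2→0: ·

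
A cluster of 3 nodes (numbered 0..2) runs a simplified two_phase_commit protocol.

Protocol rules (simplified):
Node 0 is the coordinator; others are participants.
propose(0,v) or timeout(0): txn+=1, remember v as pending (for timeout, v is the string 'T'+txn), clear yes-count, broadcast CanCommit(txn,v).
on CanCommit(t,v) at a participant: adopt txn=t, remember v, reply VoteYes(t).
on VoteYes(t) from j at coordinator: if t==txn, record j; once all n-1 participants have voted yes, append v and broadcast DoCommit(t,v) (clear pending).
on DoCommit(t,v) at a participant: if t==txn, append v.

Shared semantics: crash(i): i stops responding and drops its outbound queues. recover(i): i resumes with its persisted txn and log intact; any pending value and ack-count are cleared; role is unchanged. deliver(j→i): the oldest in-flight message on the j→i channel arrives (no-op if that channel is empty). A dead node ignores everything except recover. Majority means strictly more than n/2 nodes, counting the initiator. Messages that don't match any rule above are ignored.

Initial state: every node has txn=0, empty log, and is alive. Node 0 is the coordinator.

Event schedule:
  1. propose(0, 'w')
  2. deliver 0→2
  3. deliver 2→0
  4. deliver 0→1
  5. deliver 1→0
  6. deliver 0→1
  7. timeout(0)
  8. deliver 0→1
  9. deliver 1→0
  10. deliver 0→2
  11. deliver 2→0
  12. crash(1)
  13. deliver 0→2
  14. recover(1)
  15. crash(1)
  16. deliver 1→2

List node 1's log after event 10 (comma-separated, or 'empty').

w

after 1 — propose(0,'w'): n0:coor/t1/[-]
after 2 — deliver 0→2: n2:part/t1/[-]
after 3 — deliver 2→0: ·
after 4 — deliver 0→1: n1:part/t1/[-]
after 5 — deliver 1→0: n0:coor/t1/[w]
after 6 — deliver 0→1: n1:part/t1/[w]
after 7 — timeout(0): n0:coor/t2/[w]
after 8 — deliver 0→1: n1:part/t2/[w]
after 9 — deliver 1→0: ·
after 10 — deliver 0→2: n2:part/t1/[w]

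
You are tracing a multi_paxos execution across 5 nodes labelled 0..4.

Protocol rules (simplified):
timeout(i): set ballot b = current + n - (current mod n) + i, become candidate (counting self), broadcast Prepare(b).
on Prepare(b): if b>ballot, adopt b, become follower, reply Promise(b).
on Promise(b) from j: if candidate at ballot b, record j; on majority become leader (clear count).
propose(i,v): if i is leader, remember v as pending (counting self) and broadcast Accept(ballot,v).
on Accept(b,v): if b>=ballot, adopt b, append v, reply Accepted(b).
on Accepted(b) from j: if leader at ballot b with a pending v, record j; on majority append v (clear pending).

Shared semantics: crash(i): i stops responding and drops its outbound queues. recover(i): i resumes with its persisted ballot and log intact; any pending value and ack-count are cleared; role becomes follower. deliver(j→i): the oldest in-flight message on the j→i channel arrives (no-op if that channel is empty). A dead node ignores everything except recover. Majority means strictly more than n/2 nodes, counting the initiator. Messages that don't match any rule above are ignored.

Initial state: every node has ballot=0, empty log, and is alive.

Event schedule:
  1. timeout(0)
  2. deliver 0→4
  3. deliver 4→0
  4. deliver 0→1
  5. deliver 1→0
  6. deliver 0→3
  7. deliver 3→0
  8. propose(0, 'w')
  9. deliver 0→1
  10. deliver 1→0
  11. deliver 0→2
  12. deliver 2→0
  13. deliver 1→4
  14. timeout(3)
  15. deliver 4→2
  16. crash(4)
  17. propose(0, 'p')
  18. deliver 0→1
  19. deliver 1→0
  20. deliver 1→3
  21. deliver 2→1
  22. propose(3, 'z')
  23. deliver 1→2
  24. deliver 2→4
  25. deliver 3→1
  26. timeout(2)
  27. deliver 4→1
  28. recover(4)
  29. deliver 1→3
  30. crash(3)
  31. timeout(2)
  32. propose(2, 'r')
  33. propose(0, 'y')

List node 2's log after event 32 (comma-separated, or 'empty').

empty

e1 timeout(0): 0[cand,b=5,-]
e2 deliver 0→4: 4[foll,b=5,-]
e3 deliver 4→0: ·
e4 deliver 0→1: 1[foll,b=5,-]
e5 deliver 1→0: 0[lead,b=5,-]
e6 deliver 0→3: 3[foll,b=5,-]
e7 deliver 3→0: ·
e8 propose(0,'w'): ·
e9 deliver 0→1: 1[foll,b=5,w]
e10 deliver 1→0: ·
e11 deliver 0→2: 2[foll,b=5,-]
e12 deliver 2→0: ·
e13 deliver 1→4: ·
e14 timeout(3): 3[cand,b=13,-]
e15 deliver 4→2: ·
e16 crash(4): 4[✗foll,b=5,-]
e17 propose(0,'p'): ·
e18 deliver 0→1: 1[foll,b=5,w,p]
e19 deliver 1→0: ·
e20 deliver 1→3: ·
e21 deliver 2→1: ·
e22 propose(3,'z'): ·
e23 deliver 1→2: ·
e24 deliver 2→4: ·
e25 deliver 3→1: 1[foll,b=13,w,p]
e26 timeout(2): 2[cand,b=12,-]
e27 deliver 4→1: ·
e28 recover(4): 4[foll,b=5,-]
e29 deliver 1→3: ·
e30 crash(3): 3[✗cand,b=13,-]
e31 timeout(2): 2[cand,b=17,-]
e32 propose(2,'r'): ·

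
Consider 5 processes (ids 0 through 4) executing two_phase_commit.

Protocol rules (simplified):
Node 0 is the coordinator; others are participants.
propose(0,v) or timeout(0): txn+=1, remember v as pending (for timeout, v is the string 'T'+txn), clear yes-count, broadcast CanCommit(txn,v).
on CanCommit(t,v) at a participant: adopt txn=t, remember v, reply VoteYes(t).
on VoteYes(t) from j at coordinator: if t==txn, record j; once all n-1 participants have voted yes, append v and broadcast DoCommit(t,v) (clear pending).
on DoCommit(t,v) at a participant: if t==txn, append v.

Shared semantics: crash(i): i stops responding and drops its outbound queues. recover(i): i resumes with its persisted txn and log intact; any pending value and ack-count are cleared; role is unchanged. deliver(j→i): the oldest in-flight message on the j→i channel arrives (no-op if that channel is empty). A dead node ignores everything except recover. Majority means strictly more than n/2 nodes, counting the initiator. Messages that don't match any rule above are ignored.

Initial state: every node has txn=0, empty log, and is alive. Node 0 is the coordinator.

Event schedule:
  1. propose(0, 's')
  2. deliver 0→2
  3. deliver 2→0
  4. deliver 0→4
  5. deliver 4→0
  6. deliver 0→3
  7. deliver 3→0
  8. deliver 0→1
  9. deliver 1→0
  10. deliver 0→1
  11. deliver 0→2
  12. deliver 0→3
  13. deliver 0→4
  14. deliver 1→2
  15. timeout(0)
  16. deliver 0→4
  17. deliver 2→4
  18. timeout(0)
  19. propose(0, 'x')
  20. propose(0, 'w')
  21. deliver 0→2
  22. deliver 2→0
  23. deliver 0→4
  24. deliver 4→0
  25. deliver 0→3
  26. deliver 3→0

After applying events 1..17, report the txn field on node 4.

after 1 — propose(0,'s'): n0:coor/t1/[-]
after 2 — deliver 0→2: n2:part/t1/[-]
after 3 — deliver 2→0: ·
after 4 — deliver 0→4: n4:part/t1/[-]
after 5 — deliver 4→0: ·
after 6 — deliver 0→3: n3:part/t1/[-]
after 7 — deliver 3→0: ·
after 8 — deliver 0→1: n1:part/t1/[-]
after 9 — deliver 1→0: n0:coor/t1/[s]
after 10 — deliver 0→1: n1:part/t1/[s]
after 11 — deliver 0→2: n2:part/t1/[s]
after 12 — deliver 0→3: n3:part/t1/[s]
after 13 — deliver 0→4: n4:part/t1/[s]
after 14 — deliver 1→2: ·
after 15 — timeout(0): n0:coor/t2/[s]
after 16 — deliver 0→4: n4:part/t2/[s]
after 17 — deliver 2→4: ·

2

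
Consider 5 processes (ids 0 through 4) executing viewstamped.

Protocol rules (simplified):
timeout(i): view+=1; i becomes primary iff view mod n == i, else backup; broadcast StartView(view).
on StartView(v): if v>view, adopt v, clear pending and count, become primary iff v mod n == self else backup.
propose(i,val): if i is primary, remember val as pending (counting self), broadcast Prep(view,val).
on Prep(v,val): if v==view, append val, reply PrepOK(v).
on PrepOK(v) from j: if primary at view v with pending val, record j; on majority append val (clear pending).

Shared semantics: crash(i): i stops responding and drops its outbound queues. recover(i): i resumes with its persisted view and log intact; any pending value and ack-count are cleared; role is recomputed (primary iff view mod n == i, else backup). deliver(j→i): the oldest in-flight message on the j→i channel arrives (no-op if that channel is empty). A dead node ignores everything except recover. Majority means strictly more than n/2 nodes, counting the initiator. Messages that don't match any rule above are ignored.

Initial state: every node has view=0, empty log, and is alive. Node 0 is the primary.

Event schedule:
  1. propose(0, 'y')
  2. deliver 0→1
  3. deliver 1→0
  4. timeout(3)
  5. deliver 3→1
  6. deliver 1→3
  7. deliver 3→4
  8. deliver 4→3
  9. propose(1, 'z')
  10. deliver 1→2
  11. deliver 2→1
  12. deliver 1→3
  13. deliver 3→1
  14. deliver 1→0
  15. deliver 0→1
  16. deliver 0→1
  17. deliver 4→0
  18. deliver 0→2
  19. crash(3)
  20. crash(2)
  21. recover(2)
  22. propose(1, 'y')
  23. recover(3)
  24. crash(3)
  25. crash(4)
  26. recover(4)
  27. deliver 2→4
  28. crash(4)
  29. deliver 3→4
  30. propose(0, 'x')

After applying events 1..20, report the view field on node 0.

e1 propose(0,'y'): ·
e2 deliver 0→1: 1[back,v=0,y]
e3 deliver 1→0: ·
e4 timeout(3): 3[back,v=1,-]
e5 deliver 3→1: 1[prim,v=1,y]
e6 deliver 1→3: ·
e7 deliver 3→4: 4[back,v=1,-]
e8 deliver 4→3: ·
e9 propose(1,'z'): ·
e10 deliver 1→2: ·
e11 deliver 2→1: ·
e12 deliver 1→3: 3[back,v=1,z]
e13 deliver 3→1: ·
e14 deliver 1→0: ·
e15 deliver 0→1: ·
e16 deliver 0→1: ·
e17 deliver 4→0: ·
e18 deliver 0→2: 2[back,v=0,y]
e19 crash(3): 3[✗back,v=1,z]
e20 crash(2): 2[✗back,v=0,y]

0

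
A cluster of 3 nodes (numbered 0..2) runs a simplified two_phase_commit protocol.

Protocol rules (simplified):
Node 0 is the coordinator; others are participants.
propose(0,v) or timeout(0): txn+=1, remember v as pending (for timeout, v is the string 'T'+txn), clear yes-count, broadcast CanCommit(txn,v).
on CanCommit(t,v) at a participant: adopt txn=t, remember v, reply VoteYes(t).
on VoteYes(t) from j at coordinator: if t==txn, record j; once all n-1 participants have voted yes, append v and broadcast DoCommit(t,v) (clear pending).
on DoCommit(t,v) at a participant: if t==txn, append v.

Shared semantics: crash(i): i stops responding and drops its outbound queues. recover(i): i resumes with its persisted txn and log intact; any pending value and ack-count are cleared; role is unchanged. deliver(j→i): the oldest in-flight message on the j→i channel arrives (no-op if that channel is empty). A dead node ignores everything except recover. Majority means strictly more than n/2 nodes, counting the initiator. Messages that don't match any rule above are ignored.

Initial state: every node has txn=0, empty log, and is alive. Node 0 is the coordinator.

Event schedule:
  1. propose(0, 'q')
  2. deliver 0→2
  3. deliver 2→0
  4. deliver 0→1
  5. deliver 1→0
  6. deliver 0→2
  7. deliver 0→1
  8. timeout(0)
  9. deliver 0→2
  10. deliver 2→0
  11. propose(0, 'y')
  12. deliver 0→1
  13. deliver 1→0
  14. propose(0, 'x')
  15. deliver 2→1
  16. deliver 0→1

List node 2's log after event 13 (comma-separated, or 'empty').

q

[1] propose(0,'q') → N0(coor t1 [-])
[2] deliver 0→2 → N2(part t1 [-])
[3] deliver 2→0 → ∅
[4] deliver 0→1 → N1(part t1 [-])
[5] deliver 1→0 → N0(coor t1 [q])
[6] deliver 0→2 → N2(part t1 [q])
[7] deliver 0→1 → N1(part t1 [q])
[8] timeout(0) → N0(coor t2 [q])
[9] deliver 0→2 → N2(part t2 [q])
[10] deliver 2→0 → ∅
[11] propose(0,'y') → N0(coor t3 [q])
[12] deliver 0→1 → N1(part t2 [q])
[13] deliver 1→0 → ∅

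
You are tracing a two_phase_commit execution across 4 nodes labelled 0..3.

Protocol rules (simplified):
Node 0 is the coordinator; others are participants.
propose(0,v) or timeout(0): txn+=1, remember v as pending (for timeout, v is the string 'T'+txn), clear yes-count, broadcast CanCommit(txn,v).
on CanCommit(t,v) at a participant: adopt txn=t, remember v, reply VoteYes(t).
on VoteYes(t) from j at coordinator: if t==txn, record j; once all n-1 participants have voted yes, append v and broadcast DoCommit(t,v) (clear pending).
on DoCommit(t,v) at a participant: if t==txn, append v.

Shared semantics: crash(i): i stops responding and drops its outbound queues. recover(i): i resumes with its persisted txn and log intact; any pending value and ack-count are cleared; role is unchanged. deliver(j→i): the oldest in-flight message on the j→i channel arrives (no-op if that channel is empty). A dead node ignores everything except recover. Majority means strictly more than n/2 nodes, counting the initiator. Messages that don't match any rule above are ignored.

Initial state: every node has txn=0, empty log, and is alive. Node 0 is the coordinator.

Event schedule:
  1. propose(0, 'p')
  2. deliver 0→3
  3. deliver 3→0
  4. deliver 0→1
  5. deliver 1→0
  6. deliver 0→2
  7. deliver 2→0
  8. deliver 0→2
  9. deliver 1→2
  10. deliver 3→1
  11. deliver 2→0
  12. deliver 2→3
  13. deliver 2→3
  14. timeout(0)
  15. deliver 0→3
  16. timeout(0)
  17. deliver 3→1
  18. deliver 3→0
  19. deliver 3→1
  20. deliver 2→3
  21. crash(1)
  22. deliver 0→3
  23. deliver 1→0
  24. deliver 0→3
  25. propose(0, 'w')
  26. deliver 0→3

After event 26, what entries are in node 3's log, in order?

1. propose(0,'p'):  <0:coor t1 ->
2. deliver 0→3:  <3:part t1 ->
3. deliver 3→0:  nop
4. deliver 0→1:  <1:part t1 ->
5. deliver 1→0:  nop
6. deliver 0→2:  <2:part t1 ->
7. deliver 2→0:  <0:coor t1 p>
8. deliver 0→2:  <2:part t1 p>
9. deliver 1→2:  nop
10. deliver 3→1:  nop
11. deliver 2→0:  nop
12. deliver 2→3:  nop
13. deliver 2→3:  nop
14. timeout(0):  <0:coor t2 p>
15. deliver 0→3:  <3:part t1 p>
16. timeout(0):  <0:coor t3 p>
17. deliver 3→1:  nop
18. deliver 3→0:  nop
19. deliver 3→1:  nop
20. deliver 2→3:  nop
21. crash(1):  <1:✗part t1 ->
22. deliver 0→3:  <3:part t2 p>
23. deliver 1→0:  nop
24. deliver 0→3:  <3:part t3 p>
25. propose(0,'w'):  <0:coor t4 p>
26. deliver 0→3:  <3:part t4 p>

p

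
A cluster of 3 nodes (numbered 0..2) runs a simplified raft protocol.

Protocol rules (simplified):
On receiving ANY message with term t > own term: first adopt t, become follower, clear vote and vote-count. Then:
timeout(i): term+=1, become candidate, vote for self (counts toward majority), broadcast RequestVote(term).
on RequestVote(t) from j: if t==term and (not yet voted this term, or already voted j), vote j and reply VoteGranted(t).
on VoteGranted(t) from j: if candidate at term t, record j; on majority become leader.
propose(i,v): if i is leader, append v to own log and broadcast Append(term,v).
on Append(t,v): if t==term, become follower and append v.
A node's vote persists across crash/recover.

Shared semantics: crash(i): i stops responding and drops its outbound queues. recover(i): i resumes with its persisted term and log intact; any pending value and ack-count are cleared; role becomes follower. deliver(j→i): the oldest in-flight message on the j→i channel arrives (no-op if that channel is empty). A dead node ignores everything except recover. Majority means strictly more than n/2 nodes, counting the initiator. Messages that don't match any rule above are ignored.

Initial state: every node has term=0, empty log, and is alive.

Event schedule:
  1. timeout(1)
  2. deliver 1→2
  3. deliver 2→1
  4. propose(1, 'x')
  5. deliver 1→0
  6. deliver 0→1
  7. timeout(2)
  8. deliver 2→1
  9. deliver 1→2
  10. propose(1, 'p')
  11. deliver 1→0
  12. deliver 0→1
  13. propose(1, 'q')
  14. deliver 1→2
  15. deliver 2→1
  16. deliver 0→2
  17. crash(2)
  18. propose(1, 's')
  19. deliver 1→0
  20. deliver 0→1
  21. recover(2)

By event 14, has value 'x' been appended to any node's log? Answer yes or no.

e1 timeout(1): 1[cand,t=1,-]
e2 deliver 1→2: 2[foll,t=1,-]
e3 deliver 2→1: 1[lead,t=1,-]
e4 propose(1,'x'): 1[lead,t=1,x]
e5 deliver 1→0: 0[foll,t=1,-]
e6 deliver 0→1: ·
e7 timeout(2): 2[cand,t=2,-]
e8 deliver 2→1: 1[foll,t=2,x]
e9 deliver 1→2: ·
e10 propose(1,'p'): ·
e11 deliver 1→0: 0[foll,t=1,x]
e12 deliver 0→1: ·
e13 propose(1,'q'): ·
e14 deliver 1→2: 2[lead,t=2,-]

yes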